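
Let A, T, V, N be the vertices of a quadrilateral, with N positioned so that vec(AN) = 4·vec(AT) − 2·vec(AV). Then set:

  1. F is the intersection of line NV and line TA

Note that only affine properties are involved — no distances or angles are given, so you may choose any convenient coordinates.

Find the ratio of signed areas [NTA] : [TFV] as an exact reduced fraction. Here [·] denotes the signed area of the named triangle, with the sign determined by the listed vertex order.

Work in coordinates with A = (0, 0), T = (1, 0), V = (0, 1), N = (4, -2).
1. F is the intersection of line NV and line TA ⇒ F = (4/3, 0)
2·[NTA] = 2, 2·[TFV] = 1/3
[NTA]:[TFV] = 2:1/3 = 6

[NTA]:[TFV] = 6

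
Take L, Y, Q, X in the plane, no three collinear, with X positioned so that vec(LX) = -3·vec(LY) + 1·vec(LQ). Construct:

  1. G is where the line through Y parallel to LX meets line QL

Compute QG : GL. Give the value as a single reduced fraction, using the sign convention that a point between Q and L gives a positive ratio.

Work in coordinates with L = (0, 0), Y = (1, 0), Q = (0, 1), X = (-3, 1).
1. G is where the line through Y parallel to LX meets line QL ⇒ G = (0, 1/3)
G = Q + t·(L−Q) with t = 2/3, so QG:GL = t:(1−t) = 2/3:1/3

QG:GL = 2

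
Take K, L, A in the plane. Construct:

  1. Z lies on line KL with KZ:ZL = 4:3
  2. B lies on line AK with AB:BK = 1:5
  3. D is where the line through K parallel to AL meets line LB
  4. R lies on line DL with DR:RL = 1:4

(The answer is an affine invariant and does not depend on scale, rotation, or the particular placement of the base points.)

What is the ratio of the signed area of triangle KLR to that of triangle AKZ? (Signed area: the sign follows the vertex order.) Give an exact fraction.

Work in coordinates with K = (0, 0), L = (1, 0), A = (0, 1).
1. Z lies on line KL with KZ:ZL = 4:3 ⇒ Z = (4/7, 0)
2. B lies on line AK with AB:BK = 1:5 ⇒ B = (0, 5/6)
3. D is where the line through K parallel to AL meets line LB ⇒ D = (-5, 5)
4. R lies on line DL with DR:RL = 1:4 ⇒ R = (-19/5, 4)
2·[KLR] = 4, 2·[AKZ] = 4/7
[KLR]:[AKZ] = 4:4/7 = 7

[KLR]:[AKZ] = 7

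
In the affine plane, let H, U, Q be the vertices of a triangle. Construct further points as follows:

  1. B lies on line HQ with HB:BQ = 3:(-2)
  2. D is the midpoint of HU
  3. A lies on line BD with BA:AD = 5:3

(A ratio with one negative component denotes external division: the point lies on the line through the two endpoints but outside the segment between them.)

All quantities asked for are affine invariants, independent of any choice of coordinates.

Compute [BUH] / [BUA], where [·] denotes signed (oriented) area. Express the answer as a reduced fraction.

Choose coordinates H = (0, 0), U = (1, 0), Q = (0, 1).
1. B lies on line HQ with HB:BQ = 3:(-2) ⇒ B = (0, 3)
2. D is the midpoint of HU ⇒ D = (1/2, 0)
3. A lies on line BD with BA:AD = 5:3 ⇒ A = (5/16, 9/8)
2·[BUH] = -3, 2·[BUA] = -15/16
[BUH]:[BUA] = -3:-15/16 = 16/5

[BUH]:[BUA] = 16/5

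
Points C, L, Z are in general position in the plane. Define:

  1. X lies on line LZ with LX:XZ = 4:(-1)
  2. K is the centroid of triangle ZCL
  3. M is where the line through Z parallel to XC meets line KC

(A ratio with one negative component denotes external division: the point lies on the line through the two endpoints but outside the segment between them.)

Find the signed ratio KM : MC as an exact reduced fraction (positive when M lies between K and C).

Set C = (0, 0), L = (1, 0), Z = (0, 1); any affine frame gives the same invariant.
1. X lies on line LZ with LX:XZ = 4:(-1) ⇒ X = (-1/3, 4/3)
2. K is the centroid of triangle ZCL ⇒ K = (1/3, 1/3)
3. M is where the line through Z parallel to XC meets line KC ⇒ M = (1/5, 1/5)
M = K + t·(C−K) with t = 2/5, so KM:MC = t:(1−t) = 2/5:3/5

KM:MC = 2/3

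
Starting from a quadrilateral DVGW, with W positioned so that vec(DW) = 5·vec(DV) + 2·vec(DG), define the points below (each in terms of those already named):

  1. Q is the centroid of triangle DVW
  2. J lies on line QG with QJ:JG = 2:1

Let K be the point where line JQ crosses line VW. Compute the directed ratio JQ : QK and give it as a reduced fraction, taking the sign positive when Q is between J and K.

JQ:QK = 16/3

Set D = (0, 0), V = (1, 0), G = (0, 1), W = (5, 2); any affine frame gives the same invariant.
1. Q is the centroid of triangle DVW ⇒ Q = (2, 2/3)
2. J lies on line QG with QJ:JG = 2:1 ⇒ J = (2/3, 8/9)
line JQ meets VW at K = (9/4, 5/8)
Q = J + t·(K−J) with t = 16/19, so JQ:QK = 16/19:3/19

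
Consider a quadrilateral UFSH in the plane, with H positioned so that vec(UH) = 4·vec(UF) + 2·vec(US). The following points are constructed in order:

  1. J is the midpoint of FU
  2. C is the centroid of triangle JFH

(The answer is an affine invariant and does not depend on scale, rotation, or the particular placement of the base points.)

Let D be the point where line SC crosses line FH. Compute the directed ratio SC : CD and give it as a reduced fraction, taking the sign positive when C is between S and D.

SC:CD = 14

Assign U = (0, 0), F = (1, 0), S = (0, 1), H = (4, 2) — the answer is frame-independent, so this choice is without loss of generality.
1. J is the midpoint of FU ⇒ J = (1/2, 0)
2. C is the centroid of triangle JFH ⇒ C = (11/6, 2/3)
line SC meets FH at D = (55/28, 9/14)
C = S + t·(D−S) with t = 14/15, so SC:CD = 14/15:1/15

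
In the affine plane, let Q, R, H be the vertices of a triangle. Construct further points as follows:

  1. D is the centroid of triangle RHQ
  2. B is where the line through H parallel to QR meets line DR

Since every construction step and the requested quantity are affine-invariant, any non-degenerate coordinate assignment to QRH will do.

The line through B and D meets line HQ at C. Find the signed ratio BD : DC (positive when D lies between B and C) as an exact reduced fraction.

BD:DC = -4

Work in coordinates with Q = (0, 0), R = (1, 0), H = (0, 1).
1. D is the centroid of triangle RHQ ⇒ D = (1/3, 1/3)
2. B is where the line through H parallel to QR meets line DR ⇒ B = (-1, 1)
line BD meets HQ at C = (0, 1/2)
D = B + t·(C−B) with t = 4/3, so BD:DC = 4/3:-1/3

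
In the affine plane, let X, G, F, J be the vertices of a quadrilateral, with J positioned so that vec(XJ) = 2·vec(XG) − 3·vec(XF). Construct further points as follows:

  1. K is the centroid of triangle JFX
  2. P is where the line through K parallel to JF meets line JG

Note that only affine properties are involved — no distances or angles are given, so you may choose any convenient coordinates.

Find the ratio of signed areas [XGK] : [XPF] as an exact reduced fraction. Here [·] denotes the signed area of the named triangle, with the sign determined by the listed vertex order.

Work in coordinates with X = (0, 0), G = (1, 0), F = (0, 1), J = (2, -3).
1. K is the centroid of triangle JFX ⇒ K = (2/3, -2/3)
2. P is where the line through K parallel to JF meets line JG ⇒ P = (7/3, -4)
2·[XGK] = -2/3, 2·[XPF] = 7/3
[XGK]:[XPF] = -2/3:7/3 = -2/7

[XGK]:[XPF] = -2/7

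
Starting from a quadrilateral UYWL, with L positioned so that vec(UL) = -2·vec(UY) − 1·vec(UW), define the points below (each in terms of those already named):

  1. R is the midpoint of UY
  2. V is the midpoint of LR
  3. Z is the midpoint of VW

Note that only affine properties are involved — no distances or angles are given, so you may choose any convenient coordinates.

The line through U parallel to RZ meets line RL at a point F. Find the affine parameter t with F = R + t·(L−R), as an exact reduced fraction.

Set U = (0, 0), Y = (1, 0), W = (0, 1), L = (-2, -1); any affine frame gives the same invariant.
1. R is the midpoint of UY ⇒ R = (1/2, 0)
2. V is the midpoint of LR ⇒ V = (-3/4, -1/2)
3. Z is the midpoint of VW ⇒ Z = (-3/8, 1/4)
through U parallel to RZ: direction (-7/8, 1/4); meets RL at F = (7/24, -1/12)
F = R + t·(L−R) with t = 1/12

t = 1/12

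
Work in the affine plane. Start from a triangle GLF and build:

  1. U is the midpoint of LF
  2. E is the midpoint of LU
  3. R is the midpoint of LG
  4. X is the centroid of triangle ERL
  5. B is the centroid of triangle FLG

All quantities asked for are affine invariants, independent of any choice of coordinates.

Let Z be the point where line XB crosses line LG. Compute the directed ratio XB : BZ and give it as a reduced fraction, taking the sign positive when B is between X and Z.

XB:BZ = -3/4

Choose coordinates G = (0, 0), L = (1, 0), F = (0, 1).
1. U is the midpoint of LF ⇒ U = (1/2, 1/2)
2. E is the midpoint of LU ⇒ E = (3/4, 1/4)
3. R is the midpoint of LG ⇒ R = (1/2, 0)
4. X is the centroid of triangle ERL ⇒ X = (3/4, 1/12)
5. B is the centroid of triangle FLG ⇒ B = (1/3, 1/3)
line XB meets LG at Z = (8/9, 0)
B = X + t·(Z−X) with t = -3, so XB:BZ = -3:4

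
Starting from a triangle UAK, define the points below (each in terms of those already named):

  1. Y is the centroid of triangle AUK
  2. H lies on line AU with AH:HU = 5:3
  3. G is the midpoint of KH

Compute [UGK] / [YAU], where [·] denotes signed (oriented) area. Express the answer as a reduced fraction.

[UGK]:[YAU] = -9/16

Assign U = (0, 0), A = (1, 0), K = (0, 1) — the answer is frame-independent, so this choice is without loss of generality.
1. Y is the centroid of triangle AUK ⇒ Y = (1/3, 1/3)
2. H lies on line AU with AH:HU = 5:3 ⇒ H = (3/8, 0)
3. G is the midpoint of KH ⇒ G = (3/16, 1/2)
2·[UGK] = 3/16, 2·[YAU] = -1/3
[UGK]:[YAU] = 3/16:-1/3 = -9/16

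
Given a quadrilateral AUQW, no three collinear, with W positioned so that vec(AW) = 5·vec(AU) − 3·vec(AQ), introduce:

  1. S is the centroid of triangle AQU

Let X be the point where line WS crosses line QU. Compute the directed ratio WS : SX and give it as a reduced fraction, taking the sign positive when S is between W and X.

Set A = (0, 0), U = (1, 0), Q = (0, 1), W = (5, -3); any affine frame gives the same invariant.
1. S is the centroid of triangle AQU ⇒ S = (1/3, 1/3)
line WS meets QU at X = (3/2, -1/2)
S = W + t·(X−W) with t = 4/3, so WS:SX = 4/3:-1/3

WS:SX = -4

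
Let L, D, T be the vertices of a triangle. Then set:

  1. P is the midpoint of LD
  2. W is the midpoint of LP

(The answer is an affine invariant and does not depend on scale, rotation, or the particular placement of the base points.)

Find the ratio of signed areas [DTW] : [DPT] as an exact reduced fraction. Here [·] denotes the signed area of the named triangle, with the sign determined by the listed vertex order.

Set L = (0, 0), D = (1, 0), T = (0, 1); any affine frame gives the same invariant.
1. P is the midpoint of LD ⇒ P = (1/2, 0)
2. W is the midpoint of LP ⇒ W = (1/4, 0)
2·[DTW] = 3/4, 2·[DPT] = -1/2
[DTW]:[DPT] = 3/4:-1/2 = -3/2

[DTW]:[DPT] = -3/2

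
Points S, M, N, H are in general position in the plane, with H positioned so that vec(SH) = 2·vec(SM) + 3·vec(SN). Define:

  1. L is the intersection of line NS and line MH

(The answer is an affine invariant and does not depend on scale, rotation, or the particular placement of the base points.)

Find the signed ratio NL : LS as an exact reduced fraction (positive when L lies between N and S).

NL:LS = -4/3

Set S = (0, 0), M = (1, 0), N = (0, 1), H = (2, 3); any affine frame gives the same invariant.
1. L is the intersection of line NS and line MH ⇒ L = (0, -3)
L = N + t·(S−N) with t = 4, so NL:LS = t:(1−t) = 4:-3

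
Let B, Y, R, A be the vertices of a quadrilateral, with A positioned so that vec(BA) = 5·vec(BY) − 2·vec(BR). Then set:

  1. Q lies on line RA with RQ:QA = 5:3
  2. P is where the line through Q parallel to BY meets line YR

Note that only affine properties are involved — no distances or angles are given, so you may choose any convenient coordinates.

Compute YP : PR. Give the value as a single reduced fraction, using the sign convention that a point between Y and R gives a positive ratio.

YP:PR = -7/15

Assign B = (0, 0), Y = (1, 0), R = (0, 1), A = (5, -2) — the answer is frame-independent, so this choice is without loss of generality.
1. Q lies on line RA with RQ:QA = 5:3 ⇒ Q = (25/8, -7/8)
2. P is where the line through Q parallel to BY meets line YR ⇒ P = (15/8, -7/8)
P = Y + t·(R−Y) with t = -7/8, so YP:PR = t:(1−t) = -7/8:15/8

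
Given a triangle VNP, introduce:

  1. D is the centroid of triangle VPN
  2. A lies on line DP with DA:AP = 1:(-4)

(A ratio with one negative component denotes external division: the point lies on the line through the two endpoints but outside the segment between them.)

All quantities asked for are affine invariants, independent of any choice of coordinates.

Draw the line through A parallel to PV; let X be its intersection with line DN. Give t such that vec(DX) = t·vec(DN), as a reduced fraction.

t = 1/6

Work in coordinates with V = (0, 0), N = (1, 0), P = (0, 1).
1. D is the centroid of triangle VPN ⇒ D = (1/3, 1/3)
2. A lies on line DP with DA:AP = 1:(-4) ⇒ A = (4/9, 1/9)
through A parallel to PV: direction (0, -1); meets DN at X = (4/9, 5/18)
X = D + t·(N−D) with t = 1/6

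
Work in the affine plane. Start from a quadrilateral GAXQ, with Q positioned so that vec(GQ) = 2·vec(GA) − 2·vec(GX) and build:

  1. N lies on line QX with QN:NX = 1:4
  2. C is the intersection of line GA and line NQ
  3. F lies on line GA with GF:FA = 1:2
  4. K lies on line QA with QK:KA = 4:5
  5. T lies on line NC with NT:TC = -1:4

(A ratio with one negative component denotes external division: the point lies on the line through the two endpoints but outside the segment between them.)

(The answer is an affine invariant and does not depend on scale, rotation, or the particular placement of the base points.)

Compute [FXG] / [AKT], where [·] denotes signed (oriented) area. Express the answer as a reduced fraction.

[FXG]:[AKT] = -27/2

Assign G = (0, 0), A = (1, 0), X = (0, 1), Q = (2, -2) — the answer is frame-independent, so this choice is without loss of generality.
1. N lies on line QX with QN:NX = 1:4 ⇒ N = (8/5, -7/5)
2. C is the intersection of line GA and line NQ ⇒ C = (2/3, 0)
3. F lies on line GA with GF:FA = 1:2 ⇒ F = (1/3, 0)
4. K lies on line QA with QK:KA = 4:5 ⇒ K = (14/9, -10/9)
5. T lies on line NC with NT:TC = -1:4 ⇒ T = (86/45, -28/15)
2·[FXG] = 1/3, 2·[AKT] = -2/81
[FXG]:[AKT] = 1/3:-2/81 = -27/2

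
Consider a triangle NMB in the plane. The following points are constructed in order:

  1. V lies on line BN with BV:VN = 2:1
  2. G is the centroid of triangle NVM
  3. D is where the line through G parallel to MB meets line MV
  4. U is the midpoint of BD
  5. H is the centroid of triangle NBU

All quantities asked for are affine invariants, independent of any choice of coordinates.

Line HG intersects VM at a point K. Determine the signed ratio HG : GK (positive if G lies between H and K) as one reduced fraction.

HG:GK = -3

Work in coordinates with N = (0, 0), M = (1, 0), B = (0, 1).
1. V lies on line BN with BV:VN = 2:1 ⇒ V = (0, 1/3)
2. G is the centroid of triangle NVM ⇒ G = (1/3, 1/9)
3. D is where the line through G parallel to MB meets line MV ⇒ D = (1/6, 5/18)
4. U is the midpoint of BD ⇒ U = (1/12, 23/36)
5. H is the centroid of triangle NBU ⇒ H = (1/36, 59/108)
line HG meets VM at K = (25/108, 83/324)
G = H + t·(K−H) with t = 3/2, so HG:GK = 3/2:-1/2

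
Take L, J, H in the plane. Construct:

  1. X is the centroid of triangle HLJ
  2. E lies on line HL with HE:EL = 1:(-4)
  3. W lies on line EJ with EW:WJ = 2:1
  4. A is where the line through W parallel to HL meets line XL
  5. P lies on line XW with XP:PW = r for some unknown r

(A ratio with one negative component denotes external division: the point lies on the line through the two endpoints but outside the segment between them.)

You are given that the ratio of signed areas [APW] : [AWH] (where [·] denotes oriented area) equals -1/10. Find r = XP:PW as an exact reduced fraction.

r = 4

Assign L = (0, 0), J = (1, 0), H = (0, 1) — the answer is frame-independent, so this choice is without loss of generality.
1. X is the centroid of triangle HLJ ⇒ X = (1/3, 1/3)
2. E lies on line HL with HE:EL = 1:(-4) ⇒ E = (0, 4/3)
3. W lies on line EJ with EW:WJ = 2:1 ⇒ W = (2/3, 4/9)
4. A is where the line through W parallel to HL meets line XL ⇒ A = (2/3, 2/3)
5. With XP:PW = r, write λ = r/(r+1) so P = X + λ·(W−X); P is affine-linear in λ
Every point depending on P is an affine combination of P and λ-independent points, so each such coordinate is linear in λ; the λ² term in each signed area is a multiple of (W−X)×(W−X) = 0, so 2·[APW] and 2·[AWH] are each linear in λ. Evaluating at λ=0 and λ=1:
  2·[APW] = -2/27·λ + 2/27,   2·[AWH] = -4/27
So [APW]:[AWH] = (-2/27·λ + 2/27) / (-4/27). Setting this equal to -1/10:
  -2/27·λ + 2/27 = -1/10·(-4/27)  ⇒  λ = 4/5
Then r = λ/(1−λ) = (4/5)/(1/5) = 4. Check: with r = 4, P = (3/5, 19/45) and [APW]:[AWH] = -1/10 as required.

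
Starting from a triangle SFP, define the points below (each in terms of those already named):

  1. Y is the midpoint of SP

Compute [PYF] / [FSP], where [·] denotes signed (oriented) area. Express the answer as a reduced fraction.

[PYF]:[FSP] = -1/2

Assign S = (0, 0), F = (1, 0), P = (0, 1) — the answer is frame-independent, so this choice is without loss of generality.
1. Y is the midpoint of SP ⇒ Y = (0, 1/2)
2·[PYF] = 1/2, 2·[FSP] = -1
[PYF]:[FSP] = 1/2:-1 = -1/2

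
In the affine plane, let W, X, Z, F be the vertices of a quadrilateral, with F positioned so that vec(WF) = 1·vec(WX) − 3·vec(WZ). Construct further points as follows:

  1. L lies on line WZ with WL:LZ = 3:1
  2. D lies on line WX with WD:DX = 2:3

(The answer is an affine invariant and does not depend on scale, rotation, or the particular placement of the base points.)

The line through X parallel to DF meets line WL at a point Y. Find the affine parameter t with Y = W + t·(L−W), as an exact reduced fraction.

t = 20/3

Choose coordinates W = (0, 0), X = (1, 0), Z = (0, 1), F = (1, -3).
1. L lies on line WZ with WL:LZ = 3:1 ⇒ L = (0, 3/4)
2. D lies on line WX with WD:DX = 2:3 ⇒ D = (2/5, 0)
through X parallel to DF: direction (3/5, -3); meets WL at Y = (0, 5)
Y = W + t·(L−W) with t = 20/3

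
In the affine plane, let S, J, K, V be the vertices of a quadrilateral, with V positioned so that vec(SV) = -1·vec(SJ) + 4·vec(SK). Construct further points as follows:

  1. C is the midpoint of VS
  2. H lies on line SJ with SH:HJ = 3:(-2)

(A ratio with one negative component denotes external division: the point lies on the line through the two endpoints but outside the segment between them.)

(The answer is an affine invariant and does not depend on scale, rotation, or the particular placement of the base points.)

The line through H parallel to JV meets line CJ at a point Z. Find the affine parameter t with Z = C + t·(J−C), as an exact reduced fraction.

t = 5

Choose coordinates S = (0, 0), J = (1, 0), K = (0, 1), V = (-1, 4).
1. C is the midpoint of VS ⇒ C = (-1/2, 2)
2. H lies on line SJ with SH:HJ = 3:(-2) ⇒ H = (3, 0)
through H parallel to JV: direction (-2, 4); meets CJ at Z = (7, -8)
Z = C + t·(J−C) with t = 5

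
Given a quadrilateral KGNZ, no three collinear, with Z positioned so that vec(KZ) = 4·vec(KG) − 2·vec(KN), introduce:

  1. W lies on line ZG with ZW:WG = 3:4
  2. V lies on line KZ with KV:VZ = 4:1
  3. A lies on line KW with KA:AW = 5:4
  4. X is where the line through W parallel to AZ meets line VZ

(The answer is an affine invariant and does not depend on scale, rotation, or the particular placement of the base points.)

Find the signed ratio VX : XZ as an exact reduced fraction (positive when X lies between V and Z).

Assign K = (0, 0), G = (1, 0), N = (0, 1), Z = (4, -2) — the answer is frame-independent, so this choice is without loss of generality.
1. W lies on line ZG with ZW:WG = 3:4 ⇒ W = (19/7, -8/7)
2. V lies on line KZ with KV:VZ = 4:1 ⇒ V = (16/5, -8/5)
3. A lies on line KW with KA:AW = 5:4 ⇒ A = (95/63, -40/63)
4. X is where the line through W parallel to AZ meets line VZ ⇒ X = (36/5, -18/5)
X = V + t·(Z−V) with t = 5, so VX:XZ = t:(1−t) = 5:-4

VX:XZ = -5/4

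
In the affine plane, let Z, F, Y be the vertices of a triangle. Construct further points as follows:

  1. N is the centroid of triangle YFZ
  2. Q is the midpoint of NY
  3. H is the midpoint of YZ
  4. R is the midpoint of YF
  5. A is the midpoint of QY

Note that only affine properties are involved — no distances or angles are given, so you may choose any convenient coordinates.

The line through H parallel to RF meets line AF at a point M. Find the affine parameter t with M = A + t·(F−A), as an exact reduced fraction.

t = -5

Work in coordinates with Z = (0, 0), F = (1, 0), Y = (0, 1).
1. N is the centroid of triangle YFZ ⇒ N = (1/3, 1/3)
2. Q is the midpoint of NY ⇒ Q = (1/6, 2/3)
3. H is the midpoint of YZ ⇒ H = (0, 1/2)
4. R is the midpoint of YF ⇒ R = (1/2, 1/2)
5. A is the midpoint of QY ⇒ A = (1/12, 5/6)
through H parallel to RF: direction (1/2, -1/2); meets AF at M = (-9/2, 5)
M = A + t·(F−A) with t = -5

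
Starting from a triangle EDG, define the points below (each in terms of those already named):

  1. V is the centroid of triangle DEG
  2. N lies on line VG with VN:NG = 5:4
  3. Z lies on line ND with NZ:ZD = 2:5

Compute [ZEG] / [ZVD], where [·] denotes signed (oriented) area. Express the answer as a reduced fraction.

[ZEG]:[ZVD] = -74/25

Choose coordinates E = (0, 0), D = (1, 0), G = (0, 1).
1. V is the centroid of triangle DEG ⇒ V = (1/3, 1/3)
2. N lies on line VG with VN:NG = 5:4 ⇒ N = (4/27, 19/27)
3. Z lies on line ND with NZ:ZD = 2:5 ⇒ Z = (74/189, 95/189)
2·[ZEG] = -74/189, 2·[ZVD] = 25/189
[ZEG]:[ZVD] = -74/189:25/189 = -74/25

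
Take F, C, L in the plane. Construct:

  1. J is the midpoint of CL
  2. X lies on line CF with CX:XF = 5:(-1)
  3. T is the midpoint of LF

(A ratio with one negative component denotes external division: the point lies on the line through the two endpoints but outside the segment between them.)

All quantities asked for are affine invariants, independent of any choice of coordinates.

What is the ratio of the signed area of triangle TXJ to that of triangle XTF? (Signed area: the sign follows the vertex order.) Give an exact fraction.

Choose coordinates F = (0, 0), C = (1, 0), L = (0, 1).
1. J is the midpoint of CL ⇒ J = (1/2, 1/2)
2. X lies on line CF with CX:XF = 5:(-1) ⇒ X = (-1/4, 0)
3. T is the midpoint of LF ⇒ T = (0, 1/2)
2·[TXJ] = 1/4, 2·[XTF] = -1/8
[TXJ]:[XTF] = 1/4:-1/8 = -2

[TXJ]:[XTF] = -2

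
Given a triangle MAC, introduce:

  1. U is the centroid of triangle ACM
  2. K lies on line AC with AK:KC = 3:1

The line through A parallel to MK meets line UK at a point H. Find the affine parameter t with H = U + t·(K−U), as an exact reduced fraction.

t = -7/2

Work in coordinates with M = (0, 0), A = (1, 0), C = (0, 1).
1. U is the centroid of triangle ACM ⇒ U = (1/3, 1/3)
2. K lies on line AC with AK:KC = 3:1 ⇒ K = (1/4, 3/4)
through A parallel to MK: direction (1/4, 3/4); meets UK at H = (5/8, -9/8)
H = U + t·(K−U) with t = -7/2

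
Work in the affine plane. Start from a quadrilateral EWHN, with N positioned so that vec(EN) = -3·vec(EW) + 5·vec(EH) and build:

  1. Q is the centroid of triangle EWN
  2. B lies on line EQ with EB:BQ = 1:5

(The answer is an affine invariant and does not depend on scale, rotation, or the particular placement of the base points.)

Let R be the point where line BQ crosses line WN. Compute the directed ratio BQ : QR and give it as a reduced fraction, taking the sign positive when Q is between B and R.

BQ:QR = 5/3

Work in coordinates with E = (0, 0), W = (1, 0), H = (0, 1), N = (-3, 5).
1. Q is the centroid of triangle EWN ⇒ Q = (-2/3, 5/3)
2. B lies on line EQ with EB:BQ = 1:5 ⇒ B = (-1/9, 5/18)
line BQ meets WN at R = (-1, 5/2)
Q = B + t·(R−B) with t = 5/8, so BQ:QR = 5/8:3/8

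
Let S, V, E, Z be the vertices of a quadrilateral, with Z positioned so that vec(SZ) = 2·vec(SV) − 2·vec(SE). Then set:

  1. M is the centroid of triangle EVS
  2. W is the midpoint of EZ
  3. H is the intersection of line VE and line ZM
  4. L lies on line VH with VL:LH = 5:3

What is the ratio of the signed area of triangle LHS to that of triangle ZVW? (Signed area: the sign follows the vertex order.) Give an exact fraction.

[LHS]:[ZVW] = 9/8

Set S = (0, 0), V = (1, 0), E = (0, 1), Z = (2, -2); any affine frame gives the same invariant.
1. M is the centroid of triangle EVS ⇒ M = (1/3, 1/3)
2. W is the midpoint of EZ ⇒ W = (1, -1/2)
3. H is the intersection of line VE and line ZM ⇒ H = (-1/2, 3/2)
4. L lies on line VH with VL:LH = 5:3 ⇒ L = (1/16, 15/16)
2·[LHS] = 9/16, 2·[ZVW] = 1/2
[LHS]:[ZVW] = 9/16:1/2 = 9/8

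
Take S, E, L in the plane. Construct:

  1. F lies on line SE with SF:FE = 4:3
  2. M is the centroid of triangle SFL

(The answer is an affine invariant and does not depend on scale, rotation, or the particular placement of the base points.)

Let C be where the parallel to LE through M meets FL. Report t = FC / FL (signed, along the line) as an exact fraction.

Choose coordinates S = (0, 0), E = (1, 0), L = (0, 1).
1. F lies on line SE with SF:FE = 4:3 ⇒ F = (4/7, 0)
2. M is the centroid of triangle SFL ⇒ M = (4/21, 1/3)
through M parallel to LE: direction (1, -1); meets FL at C = (40/63, -1/9)
C = F + t·(L−F) with t = -1/9

t = -1/9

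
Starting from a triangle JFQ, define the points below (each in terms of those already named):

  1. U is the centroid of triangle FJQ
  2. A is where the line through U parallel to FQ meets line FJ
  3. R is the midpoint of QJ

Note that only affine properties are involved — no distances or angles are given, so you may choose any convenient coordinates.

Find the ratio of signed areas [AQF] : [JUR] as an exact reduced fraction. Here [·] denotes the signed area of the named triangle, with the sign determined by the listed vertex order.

Assign J = (0, 0), F = (1, 0), Q = (0, 1) — the answer is frame-independent, so this choice is without loss of generality.
1. U is the centroid of triangle FJQ ⇒ U = (1/3, 1/3)
2. A is where the line through U parallel to FQ meets line FJ ⇒ A = (2/3, 0)
3. R is the midpoint of QJ ⇒ R = (0, 1/2)
2·[AQF] = -1/3, 2·[JUR] = 1/6
[AQF]:[JUR] = -1/3:1/6 = -2

[AQF]:[JUR] = -2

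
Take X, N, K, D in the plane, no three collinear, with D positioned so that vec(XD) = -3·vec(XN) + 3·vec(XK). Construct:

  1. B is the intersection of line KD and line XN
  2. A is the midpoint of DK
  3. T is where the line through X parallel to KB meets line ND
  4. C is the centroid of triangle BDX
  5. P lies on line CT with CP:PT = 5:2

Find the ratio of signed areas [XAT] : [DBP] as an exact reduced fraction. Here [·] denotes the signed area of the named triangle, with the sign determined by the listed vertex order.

Assign X = (0, 0), N = (1, 0), K = (0, 1), D = (-3, 3) — the answer is frame-independent, so this choice is without loss of generality.
1. B is the intersection of line KD and line XN ⇒ B = (3/2, 0)
2. A is the midpoint of DK ⇒ A = (-3/2, 2)
3. T is where the line through X parallel to KB meets line ND ⇒ T = (9, -6)
4. C is the centroid of triangle BDX ⇒ C = (-1/2, 1)
5. P lies on line CT with CP:PT = 5:2 ⇒ P = (44/7, -4)
2·[XAT] = -9, 2·[DBP] = -51/14
[XAT]:[DBP] = -9:-51/14 = 42/17

[XAT]:[DBP] = 42/17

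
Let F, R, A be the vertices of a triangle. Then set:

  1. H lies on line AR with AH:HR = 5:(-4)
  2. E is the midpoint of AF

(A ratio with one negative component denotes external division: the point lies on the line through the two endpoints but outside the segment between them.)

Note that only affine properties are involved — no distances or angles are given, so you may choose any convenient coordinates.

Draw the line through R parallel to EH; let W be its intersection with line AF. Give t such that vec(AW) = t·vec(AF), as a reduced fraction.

Assign F = (0, 0), R = (1, 0), A = (0, 1) — the answer is frame-independent, so this choice is without loss of generality.
1. H lies on line AR with AH:HR = 5:(-4) ⇒ H = (5, -4)
2. E is the midpoint of AF ⇒ E = (0, 1/2)
through R parallel to EH: direction (5, -9/2); meets AF at W = (0, 9/10)
W = A + t·(F−A) with t = 1/10

t = 1/10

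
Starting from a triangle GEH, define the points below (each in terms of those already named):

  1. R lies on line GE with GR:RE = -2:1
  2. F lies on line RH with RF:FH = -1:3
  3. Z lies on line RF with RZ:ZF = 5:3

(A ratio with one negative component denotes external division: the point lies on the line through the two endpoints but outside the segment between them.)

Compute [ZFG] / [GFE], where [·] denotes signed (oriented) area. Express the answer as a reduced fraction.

[ZFG]:[GFE] = -3/4

Assign G = (0, 0), E = (1, 0), H = (0, 1) — the answer is frame-independent, so this choice is without loss of generality.
1. R lies on line GE with GR:RE = -2:1 ⇒ R = (2, 0)
2. F lies on line RH with RF:FH = -1:3 ⇒ F = (3, -1/2)
3. Z lies on line RF with RZ:ZF = 5:3 ⇒ Z = (21/8, -5/16)
2·[ZFG] = -3/8, 2·[GFE] = 1/2
[ZFG]:[GFE] = -3/8:1/2 = -3/4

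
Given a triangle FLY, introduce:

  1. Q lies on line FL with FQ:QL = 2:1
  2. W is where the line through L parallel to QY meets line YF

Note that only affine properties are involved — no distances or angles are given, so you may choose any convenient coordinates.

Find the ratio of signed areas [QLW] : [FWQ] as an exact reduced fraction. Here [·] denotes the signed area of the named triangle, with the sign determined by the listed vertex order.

[QLW]:[FWQ] = -1/2

Assign F = (0, 0), L = (1, 0), Y = (0, 1) — the answer is frame-independent, so this choice is without loss of generality.
1. Q lies on line FL with FQ:QL = 2:1 ⇒ Q = (2/3, 0)
2. W is where the line through L parallel to QY meets line YF ⇒ W = (0, 3/2)
2·[QLW] = 1/2, 2·[FWQ] = -1
[QLW]:[FWQ] = 1/2:-1 = -1/2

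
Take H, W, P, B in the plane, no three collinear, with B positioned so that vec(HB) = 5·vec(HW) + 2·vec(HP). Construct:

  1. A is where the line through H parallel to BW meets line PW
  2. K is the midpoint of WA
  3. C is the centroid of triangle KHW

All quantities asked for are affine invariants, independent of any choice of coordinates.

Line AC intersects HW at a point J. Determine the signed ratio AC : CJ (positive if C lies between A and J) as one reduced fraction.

AC:CJ = 5

Work in coordinates with H = (0, 0), W = (1, 0), P = (0, 1), B = (5, 2).
1. A is where the line through H parallel to BW meets line PW ⇒ A = (2/3, 1/3)
2. K is the midpoint of WA ⇒ K = (5/6, 1/6)
3. C is the centroid of triangle KHW ⇒ C = (11/18, 1/18)
line AC meets HW at J = (3/5, 0)
C = A + t·(J−A) with t = 5/6, so AC:CJ = 5/6:1/6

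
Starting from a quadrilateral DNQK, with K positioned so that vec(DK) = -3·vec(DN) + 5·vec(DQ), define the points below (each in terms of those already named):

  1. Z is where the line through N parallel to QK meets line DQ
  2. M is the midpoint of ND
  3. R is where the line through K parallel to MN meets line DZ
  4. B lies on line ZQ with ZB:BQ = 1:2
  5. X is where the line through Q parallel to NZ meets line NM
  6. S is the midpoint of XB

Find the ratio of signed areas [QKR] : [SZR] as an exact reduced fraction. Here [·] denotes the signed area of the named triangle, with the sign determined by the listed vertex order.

[QKR]:[SZR] = 96/11

Assign D = (0, 0), N = (1, 0), Q = (0, 1), K = (-3, 5) — the answer is frame-independent, so this choice is without loss of generality.
1. Z is where the line through N parallel to QK meets line DQ ⇒ Z = (0, 4/3)
2. M is the midpoint of ND ⇒ M = (1/2, 0)
3. R is where the line through K parallel to MN meets line DZ ⇒ R = (0, 5)
4. B lies on line ZQ with ZB:BQ = 1:2 ⇒ B = (0, 11/9)
5. X is where the line through Q parallel to NZ meets line NM ⇒ X = (3/4, 0)
6. S is the midpoint of XB ⇒ S = (3/8, 11/18)
2·[QKR] = -12, 2·[SZR] = -11/8
[QKR]:[SZR] = -12:-11/8 = 96/11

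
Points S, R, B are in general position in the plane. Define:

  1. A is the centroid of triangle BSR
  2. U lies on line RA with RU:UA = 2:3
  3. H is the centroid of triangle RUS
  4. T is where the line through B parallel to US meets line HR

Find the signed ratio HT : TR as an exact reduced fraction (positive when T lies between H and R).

HT:TR = -35/39

Work in coordinates with S = (0, 0), R = (1, 0), B = (0, 1).
1. A is the centroid of triangle BSR ⇒ A = (1/3, 1/3)
2. U lies on line RA with RU:UA = 2:3 ⇒ U = (11/15, 2/15)
3. H is the centroid of triangle RUS ⇒ H = (26/45, 2/45)
4. T is where the line through B parallel to US meets line HR ⇒ T = (-187/60, 13/30)
T = H + t·(R−H) with t = -35/4, so HT:TR = t:(1−t) = -35/4:39/4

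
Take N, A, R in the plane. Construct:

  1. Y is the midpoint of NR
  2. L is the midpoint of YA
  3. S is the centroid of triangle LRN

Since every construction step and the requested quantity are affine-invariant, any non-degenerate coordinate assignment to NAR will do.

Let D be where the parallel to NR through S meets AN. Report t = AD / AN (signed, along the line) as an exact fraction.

Set N = (0, 0), A = (1, 0), R = (0, 1); any affine frame gives the same invariant.
1. Y is the midpoint of NR ⇒ Y = (0, 1/2)
2. L is the midpoint of YA ⇒ L = (1/2, 1/4)
3. S is the centroid of triangle LRN ⇒ S = (1/6, 5/12)
through S parallel to NR: direction (0, 1); meets AN at D = (1/6, 0)
D = A + t·(N−A) with t = 5/6

t = 5/6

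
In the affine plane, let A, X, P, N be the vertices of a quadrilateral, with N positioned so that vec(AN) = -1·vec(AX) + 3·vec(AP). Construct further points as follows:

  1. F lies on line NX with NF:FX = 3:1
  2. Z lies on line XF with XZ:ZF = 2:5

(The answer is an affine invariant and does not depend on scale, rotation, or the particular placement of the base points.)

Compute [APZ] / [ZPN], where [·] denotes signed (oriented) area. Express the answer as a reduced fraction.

Set A = (0, 0), X = (1, 0), P = (0, 1), N = (-1, 3); any affine frame gives the same invariant.
1. F lies on line NX with NF:FX = 3:1 ⇒ F = (1/2, 3/4)
2. Z lies on line XF with XZ:ZF = 2:5 ⇒ Z = (6/7, 3/14)
2·[APZ] = -6/7, 2·[ZPN] = -13/14
[APZ]:[ZPN] = -6/7:-13/14 = 12/13

[APZ]:[ZPN] = 12/13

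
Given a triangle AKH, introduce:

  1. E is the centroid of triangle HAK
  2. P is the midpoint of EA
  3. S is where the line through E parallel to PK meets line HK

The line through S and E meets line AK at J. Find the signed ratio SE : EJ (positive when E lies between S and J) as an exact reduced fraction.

Choose coordinates A = (0, 0), K = (1, 0), H = (0, 1).
1. E is the centroid of triangle HAK ⇒ E = (1/3, 1/3)
2. P is the midpoint of EA ⇒ P = (1/6, 1/6)
3. S is where the line through E parallel to PK meets line HK ⇒ S = (3/4, 1/4)
line SE meets AK at J = (2, 0)
E = S + t·(J−S) with t = -1/3, so SE:EJ = -1/3:4/3

SE:EJ = -1/4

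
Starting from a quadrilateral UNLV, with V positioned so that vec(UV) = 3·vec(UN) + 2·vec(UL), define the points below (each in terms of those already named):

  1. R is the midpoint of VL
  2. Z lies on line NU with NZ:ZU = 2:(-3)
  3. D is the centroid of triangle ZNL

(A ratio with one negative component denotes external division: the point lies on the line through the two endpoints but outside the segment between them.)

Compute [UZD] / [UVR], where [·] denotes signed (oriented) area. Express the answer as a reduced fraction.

Set U = (0, 0), N = (1, 0), L = (0, 1), V = (3, 2); any affine frame gives the same invariant.
1. R is the midpoint of VL ⇒ R = (3/2, 3/2)
2. Z lies on line NU with NZ:ZU = 2:(-3) ⇒ Z = (3, 0)
3. D is the centroid of triangle ZNL ⇒ D = (4/3, 1/3)
2·[UZD] = 1, 2·[UVR] = 3/2
[UZD]:[UVR] = 1:3/2 = 2/3

[UZD]:[UVR] = 2/3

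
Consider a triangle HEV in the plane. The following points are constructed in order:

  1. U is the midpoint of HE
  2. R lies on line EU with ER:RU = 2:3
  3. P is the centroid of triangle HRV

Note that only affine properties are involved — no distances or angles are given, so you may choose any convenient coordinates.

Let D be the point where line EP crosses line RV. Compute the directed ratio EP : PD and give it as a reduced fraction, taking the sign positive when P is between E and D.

EP:PD = -7/4

Work in coordinates with H = (0, 0), E = (1, 0), V = (0, 1).
1. U is the midpoint of HE ⇒ U = (1/2, 0)
2. R lies on line EU with ER:RU = 2:3 ⇒ R = (4/5, 0)
3. P is the centroid of triangle HRV ⇒ P = (4/15, 1/3)
line EP meets RV at D = (24/35, 1/7)
P = E + t·(D−E) with t = 7/3, so EP:PD = 7/3:-4/3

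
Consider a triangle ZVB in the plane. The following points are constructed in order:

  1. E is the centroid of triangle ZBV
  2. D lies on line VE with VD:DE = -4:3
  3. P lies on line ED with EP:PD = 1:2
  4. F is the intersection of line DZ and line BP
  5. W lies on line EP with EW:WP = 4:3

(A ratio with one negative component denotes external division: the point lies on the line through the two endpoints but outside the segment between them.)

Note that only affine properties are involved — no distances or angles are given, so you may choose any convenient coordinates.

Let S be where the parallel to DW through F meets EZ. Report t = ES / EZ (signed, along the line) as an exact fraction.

Set Z = (0, 0), V = (1, 0), B = (0, 1); any affine frame gives the same invariant.
1. E is the centroid of triangle ZBV ⇒ E = (1/3, 1/3)
2. D lies on line VE with VD:DE = -4:3 ⇒ D = (-5/3, 4/3)
3. P lies on line ED with EP:PD = 1:2 ⇒ P = (-1/3, 2/3)
4. F is the intersection of line DZ and line BP ⇒ F = (-5/9, 4/9)
5. W lies on line EP with EW:WP = 4:3 ⇒ W = (-1/21, 11/21)
through F parallel to DW: direction (34/21, -17/21); meets EZ at S = (1/9, 1/9)
S = E + t·(Z−E) with t = 2/3

t = 2/3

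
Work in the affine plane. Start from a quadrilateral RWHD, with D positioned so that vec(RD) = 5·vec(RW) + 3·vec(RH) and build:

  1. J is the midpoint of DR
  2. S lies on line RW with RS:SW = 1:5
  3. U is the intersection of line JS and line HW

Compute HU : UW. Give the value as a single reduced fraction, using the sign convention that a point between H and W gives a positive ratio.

HU:UW = 31/15

Set R = (0, 0), W = (1, 0), H = (0, 1), D = (5, 3); any affine frame gives the same invariant.
1. J is the midpoint of DR ⇒ J = (5/2, 3/2)
2. S lies on line RW with RS:SW = 1:5 ⇒ S = (1/6, 0)
3. U is the intersection of line JS and line HW ⇒ U = (31/46, 15/46)
U = H + t·(W−H) with t = 31/46, so HU:UW = t:(1−t) = 31/46:15/46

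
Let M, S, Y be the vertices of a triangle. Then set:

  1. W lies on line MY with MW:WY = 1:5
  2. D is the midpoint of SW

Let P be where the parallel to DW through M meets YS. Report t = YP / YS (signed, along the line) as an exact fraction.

t = 6/5

Assign M = (0, 0), S = (1, 0), Y = (0, 1) — the answer is frame-independent, so this choice is without loss of generality.
1. W lies on line MY with MW:WY = 1:5 ⇒ W = (0, 1/6)
2. D is the midpoint of SW ⇒ D = (1/2, 1/12)
through M parallel to DW: direction (-1/2, 1/12); meets YS at P = (6/5, -1/5)
P = Y + t·(S−Y) with t = 6/5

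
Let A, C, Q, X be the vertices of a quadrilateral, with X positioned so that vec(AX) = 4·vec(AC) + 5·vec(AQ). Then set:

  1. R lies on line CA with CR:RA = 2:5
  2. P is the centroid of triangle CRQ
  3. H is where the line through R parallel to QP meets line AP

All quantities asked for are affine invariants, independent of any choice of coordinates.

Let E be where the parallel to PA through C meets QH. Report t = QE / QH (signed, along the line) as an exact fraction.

t = 19/12

Choose coordinates A = (0, 0), C = (1, 0), Q = (0, 1), X = (4, 5).
1. R lies on line CA with CR:RA = 2:5 ⇒ R = (5/7, 0)
2. P is the centroid of triangle CRQ ⇒ P = (4/7, 1/3)
3. H is where the line through R parallel to QP meets line AP ⇒ H = (10/21, 5/18)
through C parallel to PA: direction (-4/7, -1/3); meets QH at E = (95/126, -31/216)
E = Q + t·(H−Q) with t = 19/12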